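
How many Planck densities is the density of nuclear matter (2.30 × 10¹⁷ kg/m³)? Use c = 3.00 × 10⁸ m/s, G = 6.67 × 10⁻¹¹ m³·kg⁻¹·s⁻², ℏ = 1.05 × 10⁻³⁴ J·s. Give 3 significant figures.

4.42 × 10⁻⁸⁰

Planck density: ρ_P = c⁵/(ℏG²) = 5.20 × 10⁹⁶ kg/m³.
2.30 × 10¹⁷ / 5.20 × 10⁹⁶ = 4.42 × 10⁻⁸⁰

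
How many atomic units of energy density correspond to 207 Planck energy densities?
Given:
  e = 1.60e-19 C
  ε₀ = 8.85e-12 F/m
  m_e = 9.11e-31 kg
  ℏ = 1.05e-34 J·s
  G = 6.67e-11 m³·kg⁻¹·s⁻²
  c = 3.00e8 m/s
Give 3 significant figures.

3.22e102

Planck energy density: u_P = c⁷/(ℏG²) = 4.68e113 J/m³
atomic unit of energy density: u_au = E_h/a₀³ = m_e⁴e¹⁰/((4πε₀)⁵ℏ⁸) = 3.01e13 J/m³
207 × 4.68e113 / 3.01e13 = 3.22e102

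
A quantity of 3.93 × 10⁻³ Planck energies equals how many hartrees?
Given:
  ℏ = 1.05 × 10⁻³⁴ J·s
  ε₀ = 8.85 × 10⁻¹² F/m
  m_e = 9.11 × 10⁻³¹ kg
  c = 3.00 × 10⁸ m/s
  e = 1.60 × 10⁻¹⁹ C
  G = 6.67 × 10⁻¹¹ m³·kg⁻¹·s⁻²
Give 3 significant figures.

Planck energy: E_P = √(ℏc⁵/G) = 1.96 × 10⁹ J
hartree: E_h = m_e e⁴/(4πε₀ℏ)² = 4.38 × 10⁻¹⁸ J
3.93 × 10⁻³ × 1.96 × 10⁹ / 4.38 × 10⁻¹⁸ = 1.76 × 10²⁴

1.76 × 10²⁴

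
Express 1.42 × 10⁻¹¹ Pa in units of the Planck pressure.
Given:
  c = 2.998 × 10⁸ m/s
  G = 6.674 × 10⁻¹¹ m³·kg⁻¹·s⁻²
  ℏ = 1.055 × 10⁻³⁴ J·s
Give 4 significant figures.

3.065 × 10⁻¹²⁵

Planck pressure: p_P = c⁷/(ℏG²) = 4.632 × 10¹¹³ Pa.
1.42 × 10⁻¹¹ / 4.632 × 10¹¹³ = 3.065 × 10⁻¹²⁵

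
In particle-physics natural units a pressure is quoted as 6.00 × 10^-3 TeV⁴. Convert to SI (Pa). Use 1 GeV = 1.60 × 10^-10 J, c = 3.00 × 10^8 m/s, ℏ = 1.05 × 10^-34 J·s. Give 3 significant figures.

Pressure is [E]/[L]³ = [E]⁴/(ℏc)³.
1 GeV⁴ → 1/(ℏc)³ × (1 GeV in J)⁴ = 2.10 × 10^37 Pa.
Convert the energy scale: 6.00 × 10^-3 TeV⁴ = 6.00 × 10^9 GeV⁴.
Result: 6.00 × 10^9 × 2.10 × 10^37 = 1.26 × 10^47 Pa.

1.26 × 10^47 Pa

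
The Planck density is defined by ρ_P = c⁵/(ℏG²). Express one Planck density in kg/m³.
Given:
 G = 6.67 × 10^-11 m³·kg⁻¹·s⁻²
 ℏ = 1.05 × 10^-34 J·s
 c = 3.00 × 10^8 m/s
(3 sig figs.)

ρ_P = c⁵/(ℏG²)
  = 2.43 × 10^42 / 4.67 × 10^-55
  = 5.20 × 10^96 kg/m³

5.20 × 10^96 kg/m³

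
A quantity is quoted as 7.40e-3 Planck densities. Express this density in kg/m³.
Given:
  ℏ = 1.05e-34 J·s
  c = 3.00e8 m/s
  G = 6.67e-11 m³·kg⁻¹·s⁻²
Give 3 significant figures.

3.85e94 kg/m³

One Planck density: ρ_P = c⁵/(ℏG²) = 5.20e96 kg/m³.
7.40e-3 × 5.20e96 kg/m³ = 3.85e94 kg/m³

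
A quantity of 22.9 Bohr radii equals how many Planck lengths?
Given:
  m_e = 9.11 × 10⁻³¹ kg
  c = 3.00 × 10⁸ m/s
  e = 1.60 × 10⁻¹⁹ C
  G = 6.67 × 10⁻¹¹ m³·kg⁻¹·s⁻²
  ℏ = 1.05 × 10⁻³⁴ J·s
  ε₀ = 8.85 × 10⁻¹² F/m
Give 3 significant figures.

7.48 × 10²⁵

Bohr radius: a₀ = 4πε₀ℏ²/(m_e e²) = 5.26 × 10⁻¹¹ m
Planck length: ℓ_P = √(ℏG/c³) = 1.61 × 10⁻³⁵ m
22.9 × 5.26 × 10⁻¹¹ / 1.61 × 10⁻³⁵ = 7.48 × 10²⁵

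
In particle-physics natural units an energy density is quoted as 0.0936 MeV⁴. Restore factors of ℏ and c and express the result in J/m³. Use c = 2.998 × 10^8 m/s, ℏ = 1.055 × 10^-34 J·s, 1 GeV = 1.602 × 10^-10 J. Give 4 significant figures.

1.948 × 10^24 J/m³

[E]/[L]³ = [E]⁴/(ℏc)³; restore (ℏc)⁻³.
1 GeV⁴ → 1/(ℏc)³ × (1 GeV in J)⁴ = 2.082 × 10^37 J/m³.
Convert the energy scale: 0.0936 MeV⁴ = 9.36 × 10^-14 GeV⁴.
Result: 9.36 × 10^-14 × 2.082 × 10^37 = 1.948 × 10^24 J/m³.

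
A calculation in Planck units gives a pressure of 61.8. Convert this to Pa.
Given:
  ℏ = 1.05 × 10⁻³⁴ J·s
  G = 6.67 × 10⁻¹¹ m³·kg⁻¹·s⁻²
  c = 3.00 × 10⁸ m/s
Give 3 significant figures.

2.89 × 10¹¹⁵ Pa

One Planck pressure: p_P = c⁷/(ℏG²) = 4.68 × 10¹¹³ Pa.
61.8 × 4.68 × 10¹¹³ Pa = 2.89 × 10¹¹⁵ Pa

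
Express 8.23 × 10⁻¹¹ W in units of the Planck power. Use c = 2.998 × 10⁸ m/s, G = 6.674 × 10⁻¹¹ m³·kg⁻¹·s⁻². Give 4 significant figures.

Planck power: P_P = c⁵/G = 3.629 × 10⁵² W.
8.23 × 10⁻¹¹ / 3.629 × 10⁵² = 2.268 × 10⁻⁶³

2.268 × 10⁻⁶³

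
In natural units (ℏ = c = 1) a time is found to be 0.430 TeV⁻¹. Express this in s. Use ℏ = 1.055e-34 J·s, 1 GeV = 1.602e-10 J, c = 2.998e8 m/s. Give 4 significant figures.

2.832e-28 s

A time is [E]⁻¹ in ℏ=c=1; restore one factor of ℏ.
1 GeV⁻¹ → ℏ × (1 GeV in J)⁻¹ = 6.586e-25 s.
Convert the energy scale: 0.430 TeV⁻¹ = 4.30e-4 GeV⁻¹.
Result: 4.30e-4 × 6.586e-25 = 2.832e-28 s.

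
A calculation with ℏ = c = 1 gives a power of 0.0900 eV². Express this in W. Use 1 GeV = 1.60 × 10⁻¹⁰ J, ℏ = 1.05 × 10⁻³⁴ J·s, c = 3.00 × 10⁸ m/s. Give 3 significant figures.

2.19 × 10⁻⁵ W

Power is [E]/[T] = [E]²/ℏ.
1 GeV² → 1/ℏ × (1 GeV in J)² = 2.44 × 10¹⁴ W.
Convert the energy scale: 0.0900 eV² = 9.00 × 10⁻²⁰ GeV².
Result: 9.00 × 10⁻²⁰ × 2.44 × 10¹⁴ = 2.19 × 10⁻⁵ W.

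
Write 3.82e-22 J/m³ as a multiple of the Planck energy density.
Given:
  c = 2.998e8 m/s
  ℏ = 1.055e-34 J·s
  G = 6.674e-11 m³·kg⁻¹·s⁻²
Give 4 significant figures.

8.246e-136

Planck energy density: u_P = c⁷/(ℏG²) = 4.632e113 J/m³.
3.82e-22 / 4.632e113 = 8.246e-136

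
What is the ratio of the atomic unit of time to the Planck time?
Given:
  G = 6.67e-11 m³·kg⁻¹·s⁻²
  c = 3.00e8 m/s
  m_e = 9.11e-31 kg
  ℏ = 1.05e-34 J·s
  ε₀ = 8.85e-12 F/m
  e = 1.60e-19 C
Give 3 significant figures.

atomic unit of time: τ_au = (4πε₀)²ℏ³/(m_e e⁴) = 2.40e-17 s
Planck time: t_P = √(ℏG/c⁵) = 5.37e-44 s
ratio = 2.40e-17 / 5.37e-44 = 4.47e26

4.47e26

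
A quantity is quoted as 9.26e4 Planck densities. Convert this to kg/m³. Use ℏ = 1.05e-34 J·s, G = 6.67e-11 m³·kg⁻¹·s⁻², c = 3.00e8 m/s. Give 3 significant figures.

4.82e101 kg/m³

One Planck density: ρ_P = c⁵/(ℏG²) = 5.20e96 kg/m³.
9.26e4 × 5.20e96 kg/m³ = 4.82e101 kg/m³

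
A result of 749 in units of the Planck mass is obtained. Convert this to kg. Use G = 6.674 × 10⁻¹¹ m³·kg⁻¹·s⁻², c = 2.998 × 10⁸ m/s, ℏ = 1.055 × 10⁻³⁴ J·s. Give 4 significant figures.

One Planck mass: m_P = √(ℏc/G) = 2.177 × 10⁻⁸ kg.
749 × 2.177 × 10⁻⁸ kg = 1.631 × 10⁻⁵ kg

1.631 × 10⁻⁵ kg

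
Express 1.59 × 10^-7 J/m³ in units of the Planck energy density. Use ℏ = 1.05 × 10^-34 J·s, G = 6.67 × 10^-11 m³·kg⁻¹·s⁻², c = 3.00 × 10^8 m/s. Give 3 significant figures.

Planck energy density: u_P = c⁷/(ℏG²) = 4.68 × 10^113 J/m³.
1.59 × 10^-7 / 4.68 × 10^113 = 3.40 × 10^-121

3.40 × 10^-121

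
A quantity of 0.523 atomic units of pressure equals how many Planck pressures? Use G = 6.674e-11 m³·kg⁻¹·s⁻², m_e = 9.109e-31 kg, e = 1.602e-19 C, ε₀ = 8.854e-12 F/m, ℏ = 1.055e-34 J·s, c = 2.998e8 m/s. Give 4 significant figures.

atomic unit of pressure: P_au = E_h/a₀³ = m_e⁴e¹⁰/((4πε₀)⁵ℏ⁸) = 2.929e13 Pa
Planck pressure: p_P = c⁷/(ℏG²) = 4.632e113 Pa
0.523 × 2.929e13 / 4.632e113 = 3.307e-101

3.307e-101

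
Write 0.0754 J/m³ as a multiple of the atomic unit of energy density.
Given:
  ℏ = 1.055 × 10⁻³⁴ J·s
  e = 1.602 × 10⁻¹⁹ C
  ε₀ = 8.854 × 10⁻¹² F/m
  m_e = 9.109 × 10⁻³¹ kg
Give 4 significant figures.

atomic unit of energy density: u_au = E_h/a₀³ = m_e⁴e¹⁰/((4πε₀)⁵ℏ⁸) = 2.929 × 10¹³ J/m³.
0.0754 / 2.929 × 10¹³ = 2.574 × 10⁻¹⁵

2.574 × 10⁻¹⁵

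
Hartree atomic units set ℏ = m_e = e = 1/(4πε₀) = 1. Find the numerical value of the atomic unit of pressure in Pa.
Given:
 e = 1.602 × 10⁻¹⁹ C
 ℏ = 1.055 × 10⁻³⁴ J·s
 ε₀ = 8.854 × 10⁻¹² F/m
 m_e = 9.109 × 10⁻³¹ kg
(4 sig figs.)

From ℏ = m_e = e = 1/(4πε₀) = 1 the pressure scale is P_au = E_h/a₀³ = m_e⁴e¹⁰/((4πε₀)⁵ℏ⁸).
E_h = 4.354 × 10⁻¹⁸ J
a₀ = 5.297 × 10⁻¹¹ m
E_h/a₀³ = 2.929 × 10¹³ Pa

2.929 × 10¹³ Pa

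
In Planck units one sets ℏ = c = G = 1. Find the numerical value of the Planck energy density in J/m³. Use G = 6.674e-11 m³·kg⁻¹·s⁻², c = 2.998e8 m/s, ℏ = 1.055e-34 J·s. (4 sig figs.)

u_P = c⁷/(ℏG²)
  = 2.177e59 / 4.699e-55
  = 4.632e113 J/m³

4.632e113 J/m³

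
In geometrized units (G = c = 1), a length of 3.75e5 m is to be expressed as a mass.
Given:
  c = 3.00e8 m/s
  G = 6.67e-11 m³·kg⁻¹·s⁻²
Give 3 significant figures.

Length → mass via c²/G.
3.75e5 m × (c²/G) = 5.06e32 kg

5.06e32 kg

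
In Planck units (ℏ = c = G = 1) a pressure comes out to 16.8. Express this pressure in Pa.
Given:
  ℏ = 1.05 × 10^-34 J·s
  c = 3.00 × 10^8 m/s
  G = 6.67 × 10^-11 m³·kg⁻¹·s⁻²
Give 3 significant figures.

One Planck pressure: p_P = c⁷/(ℏG²) = 4.68 × 10^113 Pa.
16.8 × 4.68 × 10^113 Pa = 7.87 × 10^114 Pa

7.87 × 10^114 Pa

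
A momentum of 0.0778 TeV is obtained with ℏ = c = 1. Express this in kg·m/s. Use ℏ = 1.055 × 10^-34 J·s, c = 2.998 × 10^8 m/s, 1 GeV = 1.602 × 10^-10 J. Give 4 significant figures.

Momentum is [E]/c; divide by c.
1 GeV → 1/c × (1 GeV in J) = 5.344 × 10^-19 kg·m/s.
Convert the energy scale: 0.0778 TeV = 77.8 GeV.
Result: 77.8 × 5.344 × 10^-19 = 4.157 × 10^-17 kg·m/s.

4.157 × 10^-17 kg·m/s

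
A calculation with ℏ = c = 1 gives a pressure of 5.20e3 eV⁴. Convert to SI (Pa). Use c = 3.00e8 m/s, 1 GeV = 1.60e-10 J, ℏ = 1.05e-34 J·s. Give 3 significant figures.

1.09e5 Pa

Pressure is [E]/[L]³ = [E]⁴/(ℏc)³.
1 GeV⁴ → 1/(ℏc)³ × (1 GeV in J)⁴ = 2.10e37 Pa.
Convert the energy scale: 5.20e3 eV⁴ = 5.20e-33 GeV⁴.
Result: 5.20e-33 × 2.10e37 = 1.09e5 Pa.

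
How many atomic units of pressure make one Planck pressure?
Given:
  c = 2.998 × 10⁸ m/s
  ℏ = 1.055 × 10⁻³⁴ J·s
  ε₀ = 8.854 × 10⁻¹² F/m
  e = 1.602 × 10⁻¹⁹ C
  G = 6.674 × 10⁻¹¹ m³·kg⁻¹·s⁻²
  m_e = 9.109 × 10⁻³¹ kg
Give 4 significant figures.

1.581 × 10¹⁰⁰

Planck pressure: p_P = c⁷/(ℏG²) = 4.632 × 10¹¹³ Pa
atomic unit of pressure: P_au = E_h/a₀³ = m_e⁴e¹⁰/((4πε₀)⁵ℏ⁸) = 2.929 × 10¹³ Pa
ratio = 4.632 × 10¹¹³ / 2.929 × 10¹³ = 1.581 × 10¹⁰⁰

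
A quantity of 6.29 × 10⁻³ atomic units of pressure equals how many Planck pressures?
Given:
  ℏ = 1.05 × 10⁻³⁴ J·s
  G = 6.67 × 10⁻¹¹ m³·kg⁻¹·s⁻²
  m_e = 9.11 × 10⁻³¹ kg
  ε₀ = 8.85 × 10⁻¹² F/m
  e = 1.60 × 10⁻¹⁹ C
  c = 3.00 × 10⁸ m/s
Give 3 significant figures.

4.05 × 10⁻¹⁰³

atomic unit of pressure: P_au = E_h/a₀³ = m_e⁴e¹⁰/((4πε₀)⁵ℏ⁸) = 3.01 × 10¹³ Pa
Planck pressure: p_P = c⁷/(ℏG²) = 4.68 × 10¹¹³ Pa
6.29 × 10⁻³ × 3.01 × 10¹³ / 4.68 × 10¹¹³ = 4.05 × 10⁻¹⁰³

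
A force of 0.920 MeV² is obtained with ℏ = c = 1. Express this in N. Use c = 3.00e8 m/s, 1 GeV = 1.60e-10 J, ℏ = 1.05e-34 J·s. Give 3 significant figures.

Force is [E]/[L] = [E]²/(ℏc); restore (ℏc)⁻¹.
1 GeV² → 1/(ℏc) × (1 GeV in J)² = 8.13e5 N.
Convert the energy scale: 0.920 MeV² = 9.20e-7 GeV².
Result: 9.20e-7 × 8.13e5 = 0.748 N.

0.748 N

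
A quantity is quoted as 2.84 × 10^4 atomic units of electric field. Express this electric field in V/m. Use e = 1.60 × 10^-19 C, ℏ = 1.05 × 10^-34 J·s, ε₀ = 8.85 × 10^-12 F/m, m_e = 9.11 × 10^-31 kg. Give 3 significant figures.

One atomic unit of electric field: E_au = E_h/(e a₀) = m_e²e⁵/((4πε₀)³ℏ⁴) = 5.20 × 10^11 V/m.
2.84 × 10^4 × 5.20 × 10^11 V/m = 1.48 × 10^16 V/m

1.48 × 10^16 V/m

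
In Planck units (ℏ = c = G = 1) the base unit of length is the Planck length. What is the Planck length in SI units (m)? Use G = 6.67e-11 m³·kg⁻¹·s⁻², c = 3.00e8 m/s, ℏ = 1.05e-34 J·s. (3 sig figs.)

1.61e-35 m

ℓ_P = √(ℏG/c³)
  = √(2.59e-70)
  = 1.61e-35 m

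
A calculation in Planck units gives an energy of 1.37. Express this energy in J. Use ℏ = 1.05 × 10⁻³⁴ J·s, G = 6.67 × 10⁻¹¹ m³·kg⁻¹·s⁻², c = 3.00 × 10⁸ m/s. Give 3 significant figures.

One Planck energy: E_P = √(ℏc⁵/G) = 1.96 × 10⁹ J.
1.37 × 1.96 × 10⁹ J = 2.68 × 10⁹ J

2.68 × 10⁹ J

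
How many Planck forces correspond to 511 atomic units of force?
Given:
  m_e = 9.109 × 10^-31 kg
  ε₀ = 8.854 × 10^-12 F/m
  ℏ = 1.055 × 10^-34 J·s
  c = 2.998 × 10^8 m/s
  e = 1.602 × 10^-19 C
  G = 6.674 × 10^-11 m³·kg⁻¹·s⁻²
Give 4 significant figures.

atomic unit of force: F_au = E_h/a₀ = m_e²e⁶/((4πε₀)³ℏ⁴) = 8.220 × 10^-8 N
Planck force: F_P = c⁴/G = 1.210 × 10^44 N
511 × 8.220 × 10^-8 / 1.210 × 10^44 = 3.470 × 10^-49

3.470 × 10^-49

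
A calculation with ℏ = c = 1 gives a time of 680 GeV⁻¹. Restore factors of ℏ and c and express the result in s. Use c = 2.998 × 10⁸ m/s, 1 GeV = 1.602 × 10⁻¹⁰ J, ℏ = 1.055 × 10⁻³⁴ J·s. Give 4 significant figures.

4.478 × 10⁻²² s

A time is [E]⁻¹ in ℏ=c=1; restore one factor of ℏ.
1 GeV⁻¹ → ℏ × (1 GeV in J)⁻¹ = 6.586 × 10⁻²⁵ s.
Result: 680 × 6.586 × 10⁻²⁵ = 4.478 × 10⁻²² s.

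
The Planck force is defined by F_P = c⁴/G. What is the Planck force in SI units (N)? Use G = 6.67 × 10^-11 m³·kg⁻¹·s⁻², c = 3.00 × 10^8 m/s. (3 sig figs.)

F_P = c⁴/G
  = 8.10 × 10^33 / 6.67 × 10^-11
  = 1.21 × 10^44 N

1.21 × 10^44 N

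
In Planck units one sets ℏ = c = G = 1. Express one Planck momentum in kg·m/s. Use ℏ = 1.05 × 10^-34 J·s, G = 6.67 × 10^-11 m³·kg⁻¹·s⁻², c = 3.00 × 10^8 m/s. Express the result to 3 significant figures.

p_P = √(ℏc³/G)
  = √(42.5)
  = 6.52 kg·m/s

6.52 kg·m/s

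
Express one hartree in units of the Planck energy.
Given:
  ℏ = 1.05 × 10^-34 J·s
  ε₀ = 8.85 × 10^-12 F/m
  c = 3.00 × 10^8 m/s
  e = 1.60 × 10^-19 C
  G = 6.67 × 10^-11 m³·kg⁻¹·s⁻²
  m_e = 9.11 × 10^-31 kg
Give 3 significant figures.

2.24 × 10^-27

hartree: E_h = m_e e⁴/(4πε₀ℏ)² = 4.38 × 10^-18 J
Planck energy: E_P = √(ℏc⁵/G) = 1.96 × 10^9 J
ratio = 4.38 × 10^-18 / 1.96 × 10^9 = 2.24 × 10^-27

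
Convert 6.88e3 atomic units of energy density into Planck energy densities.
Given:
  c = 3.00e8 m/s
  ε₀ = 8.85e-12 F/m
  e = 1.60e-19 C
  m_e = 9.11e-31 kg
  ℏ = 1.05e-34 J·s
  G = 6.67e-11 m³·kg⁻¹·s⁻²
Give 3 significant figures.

atomic unit of energy density: u_au = E_h/a₀³ = m_e⁴e¹⁰/((4πε₀)⁵ℏ⁸) = 3.01e13 J/m³
Planck energy density: u_P = c⁷/(ℏG²) = 4.68e113 J/m³
6.88e3 × 3.01e13 / 4.68e113 = 4.43e-97

4.43e-97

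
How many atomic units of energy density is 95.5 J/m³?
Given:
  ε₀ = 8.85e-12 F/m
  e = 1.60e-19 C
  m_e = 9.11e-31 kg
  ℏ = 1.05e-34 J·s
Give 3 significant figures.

atomic unit of energy density: u_au = E_h/a₀³ = m_e⁴e¹⁰/((4πε₀)⁵ℏ⁸) = 3.01e13 J/m³.
95.5 / 3.01e13 = 3.17e-12

3.17e-12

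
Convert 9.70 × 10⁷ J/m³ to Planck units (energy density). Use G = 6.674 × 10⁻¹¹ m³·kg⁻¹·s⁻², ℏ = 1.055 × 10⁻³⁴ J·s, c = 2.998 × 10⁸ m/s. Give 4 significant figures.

2.094 × 10⁻¹⁰⁶

Planck energy density: u_P = c⁷/(ℏG²) = 4.632 × 10¹¹³ J/m³.
9.70 × 10⁷ / 4.632 × 10¹¹³ = 2.094 × 10⁻¹⁰⁶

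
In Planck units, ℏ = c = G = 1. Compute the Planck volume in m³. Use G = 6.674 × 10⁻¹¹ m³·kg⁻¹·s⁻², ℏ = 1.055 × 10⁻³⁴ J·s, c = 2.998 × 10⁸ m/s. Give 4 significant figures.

Dimensional analysis gives V_P = (ℏG/c³)^(3/2).
  = √(1.784 × 10⁻²⁰⁹)
  = 4.224 × 10⁻¹⁰⁵ m³

4.224 × 10⁻¹⁰⁵ m³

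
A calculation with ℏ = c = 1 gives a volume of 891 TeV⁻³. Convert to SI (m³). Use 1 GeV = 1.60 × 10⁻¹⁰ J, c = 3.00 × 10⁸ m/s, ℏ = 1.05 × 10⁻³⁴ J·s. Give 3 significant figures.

Volume is [L]³ = [E]⁻³·(ℏc)³.
1 GeV⁻³ → (ℏc)³ × (1 GeV in J)⁻³ = 7.63 × 10⁻⁴⁸ m³.
Convert the energy scale: 891 TeV⁻³ = 8.91 × 10⁻⁷ GeV⁻³.
Result: 8.91 × 10⁻⁷ × 7.63 × 10⁻⁴⁸ = 6.80 × 10⁻⁵⁴ m³.

6.80 × 10⁻⁵⁴ m³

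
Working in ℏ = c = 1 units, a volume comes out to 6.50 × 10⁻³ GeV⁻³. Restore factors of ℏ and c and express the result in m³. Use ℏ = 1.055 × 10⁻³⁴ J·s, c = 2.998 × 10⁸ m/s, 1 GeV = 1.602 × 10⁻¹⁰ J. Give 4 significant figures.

Volume is [L]³ = [E]⁻³·(ℏc)³.
1 GeV⁻³ → (ℏc)³ × (1 GeV in J)⁻³ = 7.696 × 10⁻⁴⁸ m³.
Result: 6.50 × 10⁻³ × 7.696 × 10⁻⁴⁸ = 5.002 × 10⁻⁵⁰ m³.

5.002 × 10⁻⁵⁰ m³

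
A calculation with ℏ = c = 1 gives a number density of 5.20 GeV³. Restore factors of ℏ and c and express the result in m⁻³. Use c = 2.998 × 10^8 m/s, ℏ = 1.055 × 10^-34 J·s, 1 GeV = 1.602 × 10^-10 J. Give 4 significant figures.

Number density is [L]⁻³ = [E]³/(ℏc)³.
1 GeV³ → 1/(ℏc)³ × (1 GeV in J)³ = 1.299 × 10^47 m⁻³.
Result: 5.20 × 1.299 × 10^47 = 6.757 × 10^47 m⁻³.

6.757 × 10^47 m⁻³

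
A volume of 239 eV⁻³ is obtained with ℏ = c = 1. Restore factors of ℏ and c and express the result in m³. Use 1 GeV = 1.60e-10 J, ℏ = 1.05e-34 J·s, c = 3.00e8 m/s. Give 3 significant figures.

Volume is [L]³ = [E]⁻³·(ℏc)³.
1 GeV⁻³ → (ℏc)³ × (1 GeV in J)⁻³ = 7.63e-48 m³.
Convert the energy scale: 239 eV⁻³ = 2.39e29 GeV⁻³.
Result: 2.39e29 × 7.63e-48 = 1.82e-18 m³.

1.82e-18 m³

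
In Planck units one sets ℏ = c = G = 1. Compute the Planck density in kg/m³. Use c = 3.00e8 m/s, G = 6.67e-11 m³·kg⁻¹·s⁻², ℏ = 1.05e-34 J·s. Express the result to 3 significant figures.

5.20e96 kg/m³

ρ_P = c⁵/(ℏG²)
  = 2.43e42 / 4.67e-55
  = 5.20e96 kg/m³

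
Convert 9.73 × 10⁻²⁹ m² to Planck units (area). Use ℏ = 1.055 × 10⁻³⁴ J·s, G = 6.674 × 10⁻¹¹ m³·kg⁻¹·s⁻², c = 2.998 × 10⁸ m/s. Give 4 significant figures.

3.724 × 10⁴¹

Planck area: A_P = ℏG/c³ = 2.613 × 10⁻⁷⁰ m².
9.73 × 10⁻²⁹ / 2.613 × 10⁻⁷⁰ = 3.724 × 10⁴¹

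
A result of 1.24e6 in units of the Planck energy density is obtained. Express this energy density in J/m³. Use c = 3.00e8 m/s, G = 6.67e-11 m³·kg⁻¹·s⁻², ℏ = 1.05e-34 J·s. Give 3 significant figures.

5.81e119 J/m³

One Planck energy density: u_P = c⁷/(ℏG²) = 4.68e113 J/m³.
1.24e6 × 4.68e113 J/m³ = 5.81e119 J/m³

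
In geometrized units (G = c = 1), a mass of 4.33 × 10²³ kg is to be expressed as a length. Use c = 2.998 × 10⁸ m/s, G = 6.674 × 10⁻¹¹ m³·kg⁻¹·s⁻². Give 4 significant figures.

3.215 × 10⁻⁴ m

In G = c = 1 units mass has dimensions of length; the conversion factor is G/c².
4.33 × 10²³ kg × (G/c²) = 3.215 × 10⁻⁴ m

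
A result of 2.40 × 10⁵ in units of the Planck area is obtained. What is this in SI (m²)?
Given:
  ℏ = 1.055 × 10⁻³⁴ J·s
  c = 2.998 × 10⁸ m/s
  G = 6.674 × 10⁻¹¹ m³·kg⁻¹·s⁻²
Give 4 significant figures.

6.271 × 10⁻⁶⁵ m²

One Planck area: A_P = ℏG/c³ = 2.613 × 10⁻⁷⁰ m².
2.40 × 10⁵ × 2.613 × 10⁻⁷⁰ m² = 6.271 × 10⁻⁶⁵ m²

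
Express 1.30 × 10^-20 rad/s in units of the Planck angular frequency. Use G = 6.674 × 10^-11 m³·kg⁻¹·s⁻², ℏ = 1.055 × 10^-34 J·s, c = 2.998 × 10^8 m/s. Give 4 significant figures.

7.009 × 10^-64

Planck angular frequency: ω_P = √(c⁵/(ℏG)) = 1.855 × 10^43 rad/s.
1.30 × 10^-20 / 1.855 × 10^43 = 7.009 × 10^-64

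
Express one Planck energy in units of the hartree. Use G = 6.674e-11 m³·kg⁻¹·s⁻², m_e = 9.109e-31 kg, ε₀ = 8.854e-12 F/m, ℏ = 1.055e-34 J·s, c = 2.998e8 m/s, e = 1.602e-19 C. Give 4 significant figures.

Planck energy: E_P = √(ℏc⁵/G) = 1.957e9 J
hartree: E_h = m_e e⁴/(4πε₀ℏ)² = 4.354e-18 J
ratio = 1.957e9 / 4.354e-18 = 4.494e26

4.494e26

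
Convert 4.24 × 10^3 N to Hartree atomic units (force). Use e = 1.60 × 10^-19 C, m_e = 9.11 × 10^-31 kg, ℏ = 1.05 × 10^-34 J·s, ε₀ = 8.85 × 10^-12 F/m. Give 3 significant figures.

5.09 × 10^10

atomic unit of force: F_au = E_h/a₀ = m_e²e⁶/((4πε₀)³ℏ⁴) = 8.33 × 10^-8 N.
4.24 × 10^3 / 8.33 × 10^-8 = 5.09 × 10^10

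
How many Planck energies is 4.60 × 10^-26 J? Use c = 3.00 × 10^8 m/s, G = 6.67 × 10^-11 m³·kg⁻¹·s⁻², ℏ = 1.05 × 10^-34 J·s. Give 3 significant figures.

Planck energy: E_P = √(ℏc⁵/G) = 1.96 × 10^9 J.
4.60 × 10^-26 / 1.96 × 10^9 = 2.35 × 10^-35

2.35 × 10^-35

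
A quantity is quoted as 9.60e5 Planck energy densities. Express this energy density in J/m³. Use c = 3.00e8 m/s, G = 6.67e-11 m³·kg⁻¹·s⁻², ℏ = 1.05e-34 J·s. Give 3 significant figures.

One Planck energy density: u_P = c⁷/(ℏG²) = 4.68e113 J/m³.
9.60e5 × 4.68e113 J/m³ = 4.49e119 J/m³

4.49e119 J/m³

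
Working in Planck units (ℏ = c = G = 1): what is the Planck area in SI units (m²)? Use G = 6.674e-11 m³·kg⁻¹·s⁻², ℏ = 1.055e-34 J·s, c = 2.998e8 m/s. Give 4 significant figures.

2.613e-70 m²

From ℏ = c = G = 1 the area scale is A_P = ℏG/c³.
  = 7.041e-45 / 2.695e25
  = 2.613e-70 m²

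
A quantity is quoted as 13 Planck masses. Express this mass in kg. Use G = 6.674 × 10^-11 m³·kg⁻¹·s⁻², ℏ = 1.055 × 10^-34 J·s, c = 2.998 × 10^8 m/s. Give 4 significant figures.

2.830 × 10^-7 kg

One Planck mass: m_P = √(ℏc/G) = 2.177 × 10^-8 kg.
13 × 2.177 × 10^-8 kg = 2.830 × 10^-7 kg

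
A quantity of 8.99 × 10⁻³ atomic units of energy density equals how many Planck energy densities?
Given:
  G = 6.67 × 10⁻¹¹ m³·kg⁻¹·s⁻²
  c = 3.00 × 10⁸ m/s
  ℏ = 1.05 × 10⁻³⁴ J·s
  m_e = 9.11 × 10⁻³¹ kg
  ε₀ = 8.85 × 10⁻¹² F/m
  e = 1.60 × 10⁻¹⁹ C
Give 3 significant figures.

5.79 × 10⁻¹⁰³

atomic unit of energy density: u_au = E_h/a₀³ = m_e⁴e¹⁰/((4πε₀)⁵ℏ⁸) = 3.01 × 10¹³ J/m³
Planck energy density: u_P = c⁷/(ℏG²) = 4.68 × 10¹¹³ J/m³
8.99 × 10⁻³ × 3.01 × 10¹³ / 4.68 × 10¹¹³ = 5.79 × 10⁻¹⁰³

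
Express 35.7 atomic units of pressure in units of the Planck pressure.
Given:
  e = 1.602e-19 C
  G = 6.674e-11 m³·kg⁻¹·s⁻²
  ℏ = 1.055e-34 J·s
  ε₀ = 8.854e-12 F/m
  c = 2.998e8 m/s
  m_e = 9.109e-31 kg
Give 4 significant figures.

atomic unit of pressure: P_au = E_h/a₀³ = m_e⁴e¹⁰/((4πε₀)⁵ℏ⁸) = 2.929e13 Pa
Planck pressure: p_P = c⁷/(ℏG²) = 4.632e113 Pa
35.7 × 2.929e13 / 4.632e113 = 2.257e-99

2.257e-99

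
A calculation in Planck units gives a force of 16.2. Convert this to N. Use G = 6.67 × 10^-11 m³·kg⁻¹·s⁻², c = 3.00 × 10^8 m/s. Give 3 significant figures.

One Planck force: F_P = c⁴/G = 1.21 × 10^44 N.
16.2 × 1.21 × 10^44 N = 1.97 × 10^45 N

1.97 × 10^45 N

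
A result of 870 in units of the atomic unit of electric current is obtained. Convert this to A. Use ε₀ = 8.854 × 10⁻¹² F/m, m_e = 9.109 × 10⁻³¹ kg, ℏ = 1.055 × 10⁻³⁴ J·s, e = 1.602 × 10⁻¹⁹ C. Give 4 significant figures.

One atomic unit of electric current: I_au = e E_h/ℏ = m_e e⁵/((4πε₀)²ℏ³) = 6.612 × 10⁻³ A.
870 × 6.612 × 10⁻³ A = 5.752 A

5.752 A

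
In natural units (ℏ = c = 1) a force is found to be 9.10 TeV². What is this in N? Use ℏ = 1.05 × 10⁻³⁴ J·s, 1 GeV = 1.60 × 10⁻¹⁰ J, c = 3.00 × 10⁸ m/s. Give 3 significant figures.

7.40 × 10¹² N

Force is [E]/[L] = [E]²/(ℏc); restore (ℏc)⁻¹.
1 GeV² → 1/(ℏc) × (1 GeV in J)² = 8.13 × 10⁵ N.
Convert the energy scale: 9.10 TeV² = 9.10 × 10⁶ GeV².
Result: 9.10 × 10⁶ × 8.13 × 10⁵ = 7.40 × 10¹² N.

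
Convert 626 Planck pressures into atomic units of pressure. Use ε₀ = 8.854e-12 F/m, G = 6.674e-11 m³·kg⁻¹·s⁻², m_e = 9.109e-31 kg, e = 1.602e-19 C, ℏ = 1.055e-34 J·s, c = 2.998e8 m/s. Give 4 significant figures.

9.900e102

Planck pressure: p_P = c⁷/(ℏG²) = 4.632e113 Pa
atomic unit of pressure: P_au = E_h/a₀³ = m_e⁴e¹⁰/((4πε₀)⁵ℏ⁸) = 2.929e13 Pa
626 × 4.632e113 / 2.929e13 = 9.900e102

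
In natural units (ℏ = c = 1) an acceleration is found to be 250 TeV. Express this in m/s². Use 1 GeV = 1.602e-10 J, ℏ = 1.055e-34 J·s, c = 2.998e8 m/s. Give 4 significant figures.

Acceleration is [L]/[T]² = c·[E]/ℏ.
1 GeV → c/ℏ × (1 GeV in J) = 4.552e32 m/s².
Convert the energy scale: 250 TeV = 2.50e5 GeV.
Result: 2.50e5 × 4.552e32 = 1.138e38 m/s².

1.138e38 m/s²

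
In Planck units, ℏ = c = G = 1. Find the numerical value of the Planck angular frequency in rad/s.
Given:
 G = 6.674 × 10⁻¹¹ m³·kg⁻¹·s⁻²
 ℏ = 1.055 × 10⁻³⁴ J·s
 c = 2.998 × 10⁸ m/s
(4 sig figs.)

1.855 × 10⁴³ rad/s

Dimensional analysis gives ω_P = √(c⁵/(ℏG)).
  = √(3.440 × 10⁸⁶)
  = 1.855 × 10⁴³ rad/s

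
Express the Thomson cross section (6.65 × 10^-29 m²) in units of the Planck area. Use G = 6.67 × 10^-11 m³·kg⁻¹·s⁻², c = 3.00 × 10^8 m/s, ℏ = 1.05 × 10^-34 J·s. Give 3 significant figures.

Planck area: A_P = ℏG/c³ = 2.59 × 10^-70 m².
6.65 × 10^-29 / 2.59 × 10^-70 = 2.56 × 10^41

2.56 × 10^41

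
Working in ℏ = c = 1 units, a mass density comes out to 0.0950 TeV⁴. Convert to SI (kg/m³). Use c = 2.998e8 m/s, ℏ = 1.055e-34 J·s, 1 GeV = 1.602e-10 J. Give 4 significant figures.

2.200e31 kg/m³

Mass density is [E]/(c²[L]³) = [E]⁴/(ℏ³c⁵).
1 GeV⁴ → 1/(ℏ³c⁵) × (1 GeV in J)⁴ = 2.316e20 kg/m³.
Convert the energy scale: 0.0950 TeV⁴ = 9.50e10 GeV⁴.
Result: 9.50e10 × 2.316e20 = 2.200e31 kg/m³.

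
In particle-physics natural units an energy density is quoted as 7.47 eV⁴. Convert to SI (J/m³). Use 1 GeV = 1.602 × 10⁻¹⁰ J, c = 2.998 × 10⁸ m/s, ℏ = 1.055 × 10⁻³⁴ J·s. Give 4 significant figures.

[E]/[L]³ = [E]⁴/(ℏc)³; restore (ℏc)⁻³.
1 GeV⁴ → 1/(ℏc)³ × (1 GeV in J)⁴ = 2.082 × 10³⁷ J/m³.
Convert the energy scale: 7.47 eV⁴ = 7.47 × 10⁻³⁶ GeV⁴.
Result: 7.47 × 10⁻³⁶ × 2.082 × 10³⁷ = 155.5 J/m³.

155.5 J/m³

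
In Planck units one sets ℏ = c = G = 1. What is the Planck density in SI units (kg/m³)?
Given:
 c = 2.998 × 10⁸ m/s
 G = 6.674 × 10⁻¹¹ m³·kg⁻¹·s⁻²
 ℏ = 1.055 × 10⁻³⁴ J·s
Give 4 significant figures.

5.154 × 10⁹⁶ kg/m³

ρ_P = c⁵/(ℏG²)
  = 2.422 × 10⁴² / 4.699 × 10⁻⁵⁵
  = 5.154 × 10⁹⁶ kg/m³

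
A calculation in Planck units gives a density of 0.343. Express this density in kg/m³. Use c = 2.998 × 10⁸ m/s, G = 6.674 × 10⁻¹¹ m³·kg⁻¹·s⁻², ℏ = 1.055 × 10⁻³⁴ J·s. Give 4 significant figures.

One Planck density: ρ_P = c⁵/(ℏG²) = 5.154 × 10⁹⁶ kg/m³.
0.343 × 5.154 × 10⁹⁶ kg/m³ = 1.768 × 10⁹⁶ kg/m³

1.768 × 10⁹⁶ kg/m³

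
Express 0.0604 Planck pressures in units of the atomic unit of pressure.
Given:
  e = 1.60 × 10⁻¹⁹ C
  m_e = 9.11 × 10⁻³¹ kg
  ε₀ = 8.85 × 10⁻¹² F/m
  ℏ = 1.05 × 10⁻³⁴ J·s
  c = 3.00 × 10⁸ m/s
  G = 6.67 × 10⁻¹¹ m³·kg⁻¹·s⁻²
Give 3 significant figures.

Planck pressure: p_P = c⁷/(ℏG²) = 4.68 × 10¹¹³ Pa
atomic unit of pressure: P_au = E_h/a₀³ = m_e⁴e¹⁰/((4πε₀)⁵ℏ⁸) = 3.01 × 10¹³ Pa
0.0604 × 4.68 × 10¹¹³ / 3.01 × 10¹³ = 9.39 × 10⁹⁸

9.39 × 10⁹⁸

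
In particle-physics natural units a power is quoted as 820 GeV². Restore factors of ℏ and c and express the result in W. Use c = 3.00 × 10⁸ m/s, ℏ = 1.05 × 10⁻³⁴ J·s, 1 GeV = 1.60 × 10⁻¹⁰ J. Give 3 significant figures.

2.00 × 10¹⁷ W

Power is [E]/[T] = [E]²/ℏ.
1 GeV² → 1/ℏ × (1 GeV in J)² = 2.44 × 10¹⁴ W.
Result: 820 × 2.44 × 10¹⁴ = 2.00 × 10¹⁷ W.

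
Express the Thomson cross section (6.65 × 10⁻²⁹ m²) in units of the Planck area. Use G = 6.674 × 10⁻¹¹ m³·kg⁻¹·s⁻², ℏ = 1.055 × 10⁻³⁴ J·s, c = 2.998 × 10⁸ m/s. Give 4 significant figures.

Planck area: A_P = ℏG/c³ = 2.613 × 10⁻⁷⁰ m².
6.65 × 10⁻²⁹ / 2.613 × 10⁻⁷⁰ = 2.545 × 10⁴¹

2.545 × 10⁴¹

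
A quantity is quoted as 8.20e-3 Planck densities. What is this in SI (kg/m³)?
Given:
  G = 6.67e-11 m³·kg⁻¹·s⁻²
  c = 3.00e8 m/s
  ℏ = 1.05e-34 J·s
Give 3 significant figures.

4.27e94 kg/m³

One Planck density: ρ_P = c⁵/(ℏG²) = 5.20e96 kg/m³.
8.20e-3 × 5.20e96 kg/m³ = 4.27e94 kg/m³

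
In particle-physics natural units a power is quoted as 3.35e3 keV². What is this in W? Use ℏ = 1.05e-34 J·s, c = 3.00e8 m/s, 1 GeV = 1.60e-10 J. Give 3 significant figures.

8.17e5 W

Power is [E]/[T] = [E]²/ℏ.
1 GeV² → 1/ℏ × (1 GeV in J)² = 2.44e14 W.
Convert the energy scale: 3.35e3 keV² = 3.35e-9 GeV².
Result: 3.35e-9 × 2.44e14 = 8.17e5 W.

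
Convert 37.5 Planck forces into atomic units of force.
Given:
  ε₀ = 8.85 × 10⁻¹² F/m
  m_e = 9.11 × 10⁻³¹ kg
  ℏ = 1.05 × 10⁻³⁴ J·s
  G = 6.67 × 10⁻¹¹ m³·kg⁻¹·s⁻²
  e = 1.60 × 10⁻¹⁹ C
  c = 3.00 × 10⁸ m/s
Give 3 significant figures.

Planck force: F_P = c⁴/G = 1.21 × 10⁴⁴ N
atomic unit of force: F_au = E_h/a₀ = m_e²e⁶/((4πε₀)³ℏ⁴) = 8.33 × 10⁻⁸ N
37.5 × 1.21 × 10⁴⁴ / 8.33 × 10⁻⁸ = 5.47 × 10⁵²

5.47 × 10⁵²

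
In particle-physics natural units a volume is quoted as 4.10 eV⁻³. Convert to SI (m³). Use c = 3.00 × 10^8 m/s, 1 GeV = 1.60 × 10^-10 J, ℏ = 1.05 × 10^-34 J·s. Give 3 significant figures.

Volume is [L]³ = [E]⁻³·(ℏc)³.
1 GeV⁻³ → (ℏc)³ × (1 GeV in J)⁻³ = 7.63 × 10^-48 m³.
Convert the energy scale: 4.10 eV⁻³ = 4.10 × 10^27 GeV⁻³.
Result: 4.10 × 10^27 × 7.63 × 10^-48 = 3.13 × 10^-20 m³.

3.13 × 10^-20 m³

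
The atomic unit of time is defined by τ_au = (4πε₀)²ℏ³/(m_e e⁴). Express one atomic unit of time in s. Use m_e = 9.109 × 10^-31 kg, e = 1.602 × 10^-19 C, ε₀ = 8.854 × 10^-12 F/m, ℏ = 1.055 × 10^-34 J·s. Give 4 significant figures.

τ_au = (4πε₀)²ℏ³/(m_e e⁴)
E_h = 4.354 × 10^-18 J
ℏ/E_h = 2.423 × 10^-17 s

2.423 × 10^-17 s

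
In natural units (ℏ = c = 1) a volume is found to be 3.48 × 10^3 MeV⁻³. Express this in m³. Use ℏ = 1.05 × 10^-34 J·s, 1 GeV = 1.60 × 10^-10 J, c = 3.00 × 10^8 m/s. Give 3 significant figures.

Volume is [L]³ = [E]⁻³·(ℏc)³.
1 GeV⁻³ → (ℏc)³ × (1 GeV in J)⁻³ = 7.63 × 10^-48 m³.
Convert the energy scale: 3.48 × 10^3 MeV⁻³ = 3.48 × 10^12 GeV⁻³.
Result: 3.48 × 10^12 × 7.63 × 10^-48 = 2.66 × 10^-35 m³.

2.66 × 10^-35 m³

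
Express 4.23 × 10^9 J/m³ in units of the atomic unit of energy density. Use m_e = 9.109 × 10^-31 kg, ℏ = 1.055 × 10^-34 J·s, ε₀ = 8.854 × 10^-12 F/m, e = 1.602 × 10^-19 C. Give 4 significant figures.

1.444 × 10^-4

atomic unit of energy density: u_au = E_h/a₀³ = m_e⁴e¹⁰/((4πε₀)⁵ℏ⁸) = 2.929 × 10^13 J/m³.
4.23 × 10^9 / 2.929 × 10^13 = 1.444 × 10^-4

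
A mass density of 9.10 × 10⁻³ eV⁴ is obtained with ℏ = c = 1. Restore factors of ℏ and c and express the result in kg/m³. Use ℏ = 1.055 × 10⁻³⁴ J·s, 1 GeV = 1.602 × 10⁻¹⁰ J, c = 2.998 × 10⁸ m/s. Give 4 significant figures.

Mass density is [E]/(c²[L]³) = [E]⁴/(ℏ³c⁵).
1 GeV⁴ → 1/(ℏ³c⁵) × (1 GeV in J)⁴ = 2.316 × 10²⁰ kg/m³.
Convert the energy scale: 9.10 × 10⁻³ eV⁴ = 9.10 × 10⁻³⁹ GeV⁴.
Result: 9.10 × 10⁻³⁹ × 2.316 × 10²⁰ = 2.108 × 10⁻¹⁸ kg/m³.

2.108 × 10⁻¹⁸ kg/m³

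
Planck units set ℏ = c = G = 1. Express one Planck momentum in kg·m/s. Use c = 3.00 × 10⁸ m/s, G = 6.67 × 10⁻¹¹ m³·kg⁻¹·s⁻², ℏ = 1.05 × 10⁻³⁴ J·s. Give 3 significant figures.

The unique combination of the constants set to 1 with dimensions of momentum is p_P = √(ℏc³/G).
  = √(42.5)
  = 6.52 kg·m/s

6.52 kg·m/s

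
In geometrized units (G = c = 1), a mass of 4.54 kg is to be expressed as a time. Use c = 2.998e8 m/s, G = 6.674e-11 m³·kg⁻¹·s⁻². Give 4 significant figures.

Mass → time via G/c³.
4.54 kg × (G/c³) = 1.124e-35 s

1.124e-35 s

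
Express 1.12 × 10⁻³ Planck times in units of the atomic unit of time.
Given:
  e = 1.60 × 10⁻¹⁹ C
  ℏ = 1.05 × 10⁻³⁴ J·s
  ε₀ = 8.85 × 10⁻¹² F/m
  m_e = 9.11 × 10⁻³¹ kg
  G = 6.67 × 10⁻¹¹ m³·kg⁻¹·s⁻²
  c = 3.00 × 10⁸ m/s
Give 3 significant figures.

Planck time: t_P = √(ℏG/c⁵) = 5.37 × 10⁻⁴⁴ s
atomic unit of time: τ_au = (4πε₀)²ℏ³/(m_e e⁴) = 2.40 × 10⁻¹⁷ s
1.12 × 10⁻³ × 5.37 × 10⁻⁴⁴ / 2.40 × 10⁻¹⁷ = 2.51 × 10⁻³⁰

2.51 × 10⁻³⁰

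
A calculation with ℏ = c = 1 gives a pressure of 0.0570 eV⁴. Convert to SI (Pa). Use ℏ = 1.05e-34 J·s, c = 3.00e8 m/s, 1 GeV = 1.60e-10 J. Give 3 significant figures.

1.20 Pa

Pressure is [E]/[L]³ = [E]⁴/(ℏc)³.
1 GeV⁴ → 1/(ℏc)³ × (1 GeV in J)⁴ = 2.10e37 Pa.
Convert the energy scale: 0.0570 eV⁴ = 5.70e-38 GeV⁴.
Result: 5.70e-38 × 2.10e37 = 1.20 Pa.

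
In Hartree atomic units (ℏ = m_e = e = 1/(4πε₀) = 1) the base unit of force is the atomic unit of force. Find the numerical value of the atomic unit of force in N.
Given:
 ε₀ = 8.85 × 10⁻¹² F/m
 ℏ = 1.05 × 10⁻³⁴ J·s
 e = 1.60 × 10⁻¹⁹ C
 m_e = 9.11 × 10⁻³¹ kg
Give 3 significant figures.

F_au = E_h/a₀ = m_e²e⁶/((4πε₀)³ℏ⁴)
E_h = 4.38 × 10⁻¹⁸ J
a₀ = 5.26 × 10⁻¹¹ m
E_h/a₀ = 8.33 × 10⁻⁸ N

8.33 × 10⁻⁸ N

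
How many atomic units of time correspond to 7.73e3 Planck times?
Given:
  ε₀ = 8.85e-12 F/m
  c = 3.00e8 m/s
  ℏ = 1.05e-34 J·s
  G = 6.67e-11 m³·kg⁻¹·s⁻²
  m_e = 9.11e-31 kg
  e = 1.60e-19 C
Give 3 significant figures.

Planck time: t_P = √(ℏG/c⁵) = 5.37e-44 s
atomic unit of time: τ_au = (4πε₀)²ℏ³/(m_e e⁴) = 2.40e-17 s
7.73e3 × 5.37e-44 / 2.40e-17 = 1.73e-23

1.73e-23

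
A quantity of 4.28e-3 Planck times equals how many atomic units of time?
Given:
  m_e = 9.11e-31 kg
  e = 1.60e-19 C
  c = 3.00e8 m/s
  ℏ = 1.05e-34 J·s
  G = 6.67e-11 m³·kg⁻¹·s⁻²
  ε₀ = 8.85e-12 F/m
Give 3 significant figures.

Planck time: t_P = √(ℏG/c⁵) = 5.37e-44 s
atomic unit of time: τ_au = (4πε₀)²ℏ³/(m_e e⁴) = 2.40e-17 s
4.28e-3 × 5.37e-44 / 2.40e-17 = 9.58e-30

9.58e-30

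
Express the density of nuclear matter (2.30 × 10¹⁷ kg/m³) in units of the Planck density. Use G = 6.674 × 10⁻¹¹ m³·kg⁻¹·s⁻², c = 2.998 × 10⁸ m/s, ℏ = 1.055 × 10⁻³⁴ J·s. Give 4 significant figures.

4.463 × 10⁻⁸⁰

Planck density: ρ_P = c⁵/(ℏG²) = 5.154 × 10⁹⁶ kg/m³.
2.30 × 10¹⁷ / 5.154 × 10⁹⁶ = 4.463 × 10⁻⁸⁰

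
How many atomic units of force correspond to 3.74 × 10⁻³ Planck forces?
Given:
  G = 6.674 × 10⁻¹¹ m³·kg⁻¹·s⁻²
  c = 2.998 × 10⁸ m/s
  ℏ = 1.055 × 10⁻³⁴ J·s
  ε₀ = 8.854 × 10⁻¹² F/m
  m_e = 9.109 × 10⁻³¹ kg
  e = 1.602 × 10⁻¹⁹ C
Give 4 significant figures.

Planck force: F_P = c⁴/G = 1.210 × 10⁴⁴ N
atomic unit of force: F_au = E_h/a₀ = m_e²e⁶/((4πε₀)³ℏ⁴) = 8.220 × 10⁻⁸ N
3.74 × 10⁻³ × 1.210 × 10⁴⁴ / 8.220 × 10⁻⁸ = 5.507 × 10⁴⁸

5.507 × 10⁴⁸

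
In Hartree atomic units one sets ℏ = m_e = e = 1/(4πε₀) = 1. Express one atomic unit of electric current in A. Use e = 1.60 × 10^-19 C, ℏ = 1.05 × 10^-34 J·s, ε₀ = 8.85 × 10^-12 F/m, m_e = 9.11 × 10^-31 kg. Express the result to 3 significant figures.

I_au = e E_h/ℏ = m_e e⁵/((4πε₀)²ℏ³)
E_h = 4.38 × 10^-18 J
e·E_h/ℏ = 6.67 × 10^-3 A

6.67 × 10^-3 A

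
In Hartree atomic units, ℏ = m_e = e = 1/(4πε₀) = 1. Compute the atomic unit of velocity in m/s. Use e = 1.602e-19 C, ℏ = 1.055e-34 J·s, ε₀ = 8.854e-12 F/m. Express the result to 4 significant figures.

The unique combination of the constants set to 1 with dimensions of velocity is v_au = e²/(4πε₀ℏ).
  = 2.566e-38 / 1.174e-44
  = 2.186e6 m/s

2.186e6 m/s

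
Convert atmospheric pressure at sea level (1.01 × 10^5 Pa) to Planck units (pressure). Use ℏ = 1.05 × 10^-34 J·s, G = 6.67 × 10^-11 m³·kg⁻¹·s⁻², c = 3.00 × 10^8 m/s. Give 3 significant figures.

2.16 × 10^-109

Planck pressure: p_P = c⁷/(ℏG²) = 4.68 × 10^113 Pa.
1.01 × 10^5 / 4.68 × 10^113 = 2.16 × 10^-109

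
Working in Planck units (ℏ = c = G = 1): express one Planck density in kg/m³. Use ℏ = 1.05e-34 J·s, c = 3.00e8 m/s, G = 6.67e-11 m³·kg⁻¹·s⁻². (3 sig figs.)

Dimensional analysis gives ρ_P = c⁵/(ℏG²).
  = 2.43e42 / 4.67e-55
  = 5.20e96 kg/m³

5.20e96 kg/m³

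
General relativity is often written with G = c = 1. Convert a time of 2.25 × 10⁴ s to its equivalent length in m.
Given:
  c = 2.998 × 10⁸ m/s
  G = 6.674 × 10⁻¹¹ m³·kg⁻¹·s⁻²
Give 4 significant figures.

6.745 × 10¹² m

Time → length via c.
2.25 × 10⁴ s × (c) = 6.745 × 10¹² m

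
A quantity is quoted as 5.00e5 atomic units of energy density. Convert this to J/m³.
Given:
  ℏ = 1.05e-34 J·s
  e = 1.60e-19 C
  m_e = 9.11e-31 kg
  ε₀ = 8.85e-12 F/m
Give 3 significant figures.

1.51e19 J/m³

One atomic unit of energy density: u_au = E_h/a₀³ = m_e⁴e¹⁰/((4πε₀)⁵ℏ⁸) = 3.01e13 J/m³.
5.00e5 × 3.01e13 J/m³ = 1.51e19 J/m³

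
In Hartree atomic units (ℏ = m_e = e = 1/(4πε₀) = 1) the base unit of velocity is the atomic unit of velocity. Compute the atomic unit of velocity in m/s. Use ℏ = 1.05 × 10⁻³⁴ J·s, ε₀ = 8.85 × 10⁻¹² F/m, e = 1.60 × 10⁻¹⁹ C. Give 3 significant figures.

v_au = e²/(4πε₀ℏ)
  = 2.56 × 10⁻³⁸ / 1.17 × 10⁻⁴⁴
  = 2.19 × 10⁶ m/s

2.19 × 10⁶ m/s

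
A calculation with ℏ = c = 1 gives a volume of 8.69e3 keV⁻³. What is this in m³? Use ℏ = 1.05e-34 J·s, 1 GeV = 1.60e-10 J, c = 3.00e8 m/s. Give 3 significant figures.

Volume is [L]³ = [E]⁻³·(ℏc)³.
1 GeV⁻³ → (ℏc)³ × (1 GeV in J)⁻³ = 7.63e-48 m³.
Convert the energy scale: 8.69e3 keV⁻³ = 8.69e21 GeV⁻³.
Result: 8.69e21 × 7.63e-48 = 6.63e-26 m³.

6.63e-26 m³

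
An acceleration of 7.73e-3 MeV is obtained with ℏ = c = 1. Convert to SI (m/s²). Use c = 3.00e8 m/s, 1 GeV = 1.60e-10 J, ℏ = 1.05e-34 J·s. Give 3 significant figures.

Acceleration is [L]/[T]² = c·[E]/ℏ.
1 GeV → c/ℏ × (1 GeV in J) = 4.57e32 m/s².
Convert the energy scale: 7.73e-3 MeV = 7.73e-6 GeV.
Result: 7.73e-6 × 4.57e32 = 3.53e27 m/s².

3.53e27 m/s²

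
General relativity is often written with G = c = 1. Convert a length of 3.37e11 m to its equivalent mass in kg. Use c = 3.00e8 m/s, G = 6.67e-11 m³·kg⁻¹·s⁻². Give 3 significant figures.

4.55e38 kg

Length → mass via c²/G.
3.37e11 m × (c²/G) = 4.55e38 kg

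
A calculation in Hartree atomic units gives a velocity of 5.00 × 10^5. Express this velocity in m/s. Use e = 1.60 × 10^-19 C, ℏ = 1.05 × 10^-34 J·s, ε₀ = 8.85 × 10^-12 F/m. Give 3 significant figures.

1.10 × 10^12 m/s

One atomic unit of velocity: v_au = e²/(4πε₀ℏ) = 2.19 × 10^6 m/s.
5.00 × 10^5 × 2.19 × 10^6 m/s = 1.10 × 10^12 m/s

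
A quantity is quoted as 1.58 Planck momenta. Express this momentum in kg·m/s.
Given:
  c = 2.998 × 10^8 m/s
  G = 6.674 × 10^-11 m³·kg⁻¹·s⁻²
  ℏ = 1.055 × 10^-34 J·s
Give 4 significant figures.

One Planck momentum: p_P = √(ℏc³/G) = 6.527 kg·m/s.
1.58 × 6.527 kg·m/s = 10.31 kg·m/s

10.31 kg·m/s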